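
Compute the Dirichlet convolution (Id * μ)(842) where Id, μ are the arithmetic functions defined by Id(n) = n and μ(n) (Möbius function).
(Id * μ)(842) = 420

Divisors of 842: [1, 2, 421, 842]. For each d | 842:
  d = 1: Id(1) · μ(842/1) = 1 · 1 = 1
  d = 2: Id(2) · μ(842/2) = 2 · -1 = -2
  d = 421: Id(421) · μ(842/421) = 421 · -1 = -421
  d = 842: Id(842) · μ(842/842) = 842 · 1 = 842
Summing: (Id * μ)(842) = 1 + -2 + -421 + 842 = 420.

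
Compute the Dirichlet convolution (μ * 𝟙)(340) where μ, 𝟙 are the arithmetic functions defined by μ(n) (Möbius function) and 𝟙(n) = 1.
(μ * 𝟙)(340) = 0

Divisors of 340: [1, 2, 4, 5, 10, 17, 20, 34, 68, 85, 170, 340]. For each d | 340:
  d = 1: μ(1) · 𝟙(340/1) = 1 · 1 = 1
  d = 2: μ(2) · 𝟙(340/2) = -1 · 1 = -1
  d = 4: μ(4) · 𝟙(340/4) = 0 · 1 = 0
  d = 5: μ(5) · 𝟙(340/5) = -1 · 1 = -1
  d = 10: μ(10) · 𝟙(340/10) = 1 · 1 = 1
  d = 17: μ(17) · 𝟙(340/17) = -1 · 1 = -1
  d = 20: μ(20) · 𝟙(340/20) = 0 · 1 = 0
  d = 34: μ(34) · 𝟙(340/34) = 1 · 1 = 1
  d = 68: μ(68) · 𝟙(340/68) = 0 · 1 = 0
  d = 85: μ(85) · 𝟙(340/85) = 1 · 1 = 1
  d = 170: μ(170) · 𝟙(340/170) = -1 · 1 = -1
  d = 340: μ(340) · 𝟙(340/340) = 0 · 1 = 0
Summing: (μ * 𝟙)(340) = 1 + -1 + 0 + -1 + 1 + -1 + 0 + 1 + 0 + 1 + -1 + 0 = 0.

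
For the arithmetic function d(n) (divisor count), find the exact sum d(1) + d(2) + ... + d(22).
Σ_{n ≤ 22} d(n) = 74

Compute d(n) for each 1 ≤ n ≤ 22: d(1) = 1, d(2) = 2, d(3) = 2, d(4) = 3, d(5) = 2, d(6) = 4, d(7) = 2, d(8) = 4, d(9) = 3, d(10) = 4, d(11) = 2, d(12) = 6, d(13) = 2, d(14) = 4, d(15) = 4, d(16) = 5, d(17) = 2, d(18) = 6, d(19) = 2, d(20) = 6, d(21) = 4, d(22) = 4. Summing all 22 values: 74. (Dirichlet's divisor formula: Σ_{n ≤ x} d(n) = x ln(x) + (2γ − 1) x + O(√x). For x = 22, the asymptotic estimate is ≈ 71.40.)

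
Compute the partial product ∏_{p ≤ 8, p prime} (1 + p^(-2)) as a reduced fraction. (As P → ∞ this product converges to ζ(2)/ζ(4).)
∏ = 650/441

The primes p ≤ 8 are [2, 3, 5, 7]. For each, (1 + 1/p^2) = (p^2 + 1)/p^2. Multiplying these fractions over p ∈ [2, 3, 5, 7] gives 650/441. (In the limit P → ∞ this tends to ζ(2)/ζ(4).)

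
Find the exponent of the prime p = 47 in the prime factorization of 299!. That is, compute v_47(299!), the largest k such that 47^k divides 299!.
v_47(299!) = 6

Legendre's formula: v_p(n!) = Σ_{k ≥ 1} ⌊n / p^k⌋. For p = 47, n = 299, the terms are:
  ⌊299/47^1⌋ = ⌊299/47⌋ = 6
(the next term ⌊299/47^2⌋ = 0, terminating the sum). Summing: v_47(299!) = 6 = 6.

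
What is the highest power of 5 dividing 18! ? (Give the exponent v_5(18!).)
v_5(18!) = 3

Legendre's formula: v_p(n!) = Σ_{k ≥ 1} ⌊n / p^k⌋. For p = 5, n = 18, the terms are:
  ⌊18/5^1⌋ = ⌊18/5⌋ = 3
(the next term ⌊18/5^2⌋ = 0, terminating the sum). Summing: v_5(18!) = 3 = 3.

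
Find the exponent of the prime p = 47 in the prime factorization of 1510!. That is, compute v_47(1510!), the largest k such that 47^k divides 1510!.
v_47(1510!) = 32

Legendre's formula: v_p(n!) = Σ_{k ≥ 1} ⌊n / p^k⌋. For p = 47, n = 1510, the terms are:
  ⌊1510/47^1⌋ = ⌊1510/47⌋ = 32
(the next term ⌊1510/47^2⌋ = 0, terminating the sum). Summing: v_47(1510!) = 32 = 32.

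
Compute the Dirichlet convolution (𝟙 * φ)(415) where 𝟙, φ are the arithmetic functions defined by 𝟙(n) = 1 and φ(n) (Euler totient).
(𝟙 * φ)(415) = 415

Divisors of 415: [1, 5, 83, 415]. For each d | 415:
  d = 1: 𝟙(1) · φ(415/1) = 1 · 328 = 328
  d = 5: 𝟙(5) · φ(415/5) = 1 · 82 = 82
  d = 83: 𝟙(83) · φ(415/83) = 1 · 4 = 4
  d = 415: 𝟙(415) · φ(415/415) = 1 · 1 = 1
Summing: (𝟙 * φ)(415) = 328 + 82 + 4 + 1 = 415.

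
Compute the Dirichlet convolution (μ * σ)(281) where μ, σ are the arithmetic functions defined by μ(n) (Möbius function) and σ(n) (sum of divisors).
(μ * σ)(281) = 281

Divisors of 281: [1, 281]. For each d | 281:
  d = 1: μ(1) · σ(281/1) = 1 · 282 = 282
  d = 281: μ(281) · σ(281/281) = -1 · 1 = -1
Summing: (μ * σ)(281) = 282 + -1 = 281.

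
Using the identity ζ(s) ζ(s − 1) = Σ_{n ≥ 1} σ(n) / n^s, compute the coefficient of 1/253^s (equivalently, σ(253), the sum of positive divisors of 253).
σ(253) = 288

In the product (Σ m^0/m^s)(Σ k / k^s) = Σ (Σ_{d | n} d) / n^s, the coefficient of 1/n^s is σ(n) = Σ_{d | n} d. For n = 253, divisors are [1, 11, 23, 253]; summing: σ(253) = 288.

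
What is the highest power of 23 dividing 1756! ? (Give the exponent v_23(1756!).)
v_23(1756!) = 79

Legendre's formula: v_p(n!) = Σ_{k ≥ 1} ⌊n / p^k⌋. For p = 23, n = 1756, the terms are:
  ⌊1756/23^1⌋ = ⌊1756/23⌋ = 76
  ⌊1756/23^2⌋ = ⌊1756/529⌋ = 3
(the next term ⌊1756/23^3⌋ = 0, terminating the sum). Summing: v_23(1756!) = 76 + 3 = 79.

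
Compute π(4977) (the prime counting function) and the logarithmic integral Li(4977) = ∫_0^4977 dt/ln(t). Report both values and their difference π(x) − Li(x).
π(4977) = 666;  Li(4977) ≈ 681.58;  π(x) − Li(x) ≈ -15.58.

Direct count of primes ≤ 4977 gives π(4977) = 666. Numerical evaluation of the logarithmic integral gives Li(4977) ≈ 681.58. The difference π(x) − Li(x) ≈ -15.58 is typically negative for small/moderate x (Li(x) overestimates), though Littlewood's theorem shows this sign changes infinitely often.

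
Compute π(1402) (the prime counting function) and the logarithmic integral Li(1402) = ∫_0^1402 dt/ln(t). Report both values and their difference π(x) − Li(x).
π(1402) = 222;  Li(1402) ≈ 234.35;  π(x) − Li(x) ≈ -12.35.

Direct count of primes ≤ 1402 gives π(1402) = 222. Numerical evaluation of the logarithmic integral gives Li(1402) ≈ 234.35. The difference π(x) − Li(x) ≈ -12.35 is typically negative for small/moderate x (Li(x) overestimates), though Littlewood's theorem shows this sign changes infinitely often.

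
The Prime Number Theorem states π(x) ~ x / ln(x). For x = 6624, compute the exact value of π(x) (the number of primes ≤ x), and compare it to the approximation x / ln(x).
π(6624) = 855;  x/ln(x) ≈ 752.86;  relative error ≈ 11.95%.

Directly count primes up to 6624: π(6624) = 855. The PNT approximation gives 6624/ln(6624) ≈ 6624/8.79845 ≈ 752.86. Relative error (π(x) − x/ln(x)) / π(x) ≈ 11.95%; the approximation is known to undercount slightly (Li(x) is a better estimate).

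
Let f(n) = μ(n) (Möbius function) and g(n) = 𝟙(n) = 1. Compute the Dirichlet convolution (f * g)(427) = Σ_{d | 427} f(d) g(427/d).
(μ * 𝟙)(427) = 0

Divisors of 427: [1, 7, 61, 427]. For each d | 427:
  d = 1: μ(1) · 𝟙(427/1) = 1 · 1 = 1
  d = 7: μ(7) · 𝟙(427/7) = -1 · 1 = -1
  d = 61: μ(61) · 𝟙(427/61) = -1 · 1 = -1
  d = 427: μ(427) · 𝟙(427/427) = 1 · 1 = 1
Summing: (μ * 𝟙)(427) = 1 + -1 + -1 + 1 = 0.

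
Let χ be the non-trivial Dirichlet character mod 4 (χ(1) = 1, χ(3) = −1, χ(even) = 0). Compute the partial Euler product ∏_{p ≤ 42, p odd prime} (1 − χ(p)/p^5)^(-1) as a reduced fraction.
∏ = 2449833118514487245037270279578697936523547754609244055/2459282078368399313476102819527391821460157994301915136

The odd primes p ≤ 42 are [3, 5, 7, 11, 13, 17, 19, 23, 29, 31, 37, 41]. For each, χ(p) = 1 if p ≡ 1 mod 4, χ(p) = −1 if p ≡ 3 mod 4. Taking (1 − χ(p)/p^5)^(-1) = p^5/(p^5 − χ(p)): (1 − (-1)/3^5)^(-1) · (1 − (1)/5^5)^(-1) · (1 − (-1)/7^5)^(-1) · (1 − (-1)/11^5)^(-1) · (1 − (1)/13^5)^(-1) · (1 − (1)/17^5)^(-1) · (1 − (-1)/19^5)^(-1) · (1 − (-1)/23^5)^(-1) · (1 − (1)/29^5)^(-1) · (1 − (-1)/31^5)^(-1) · (1 − (1)/37^5)^(-1) · (1 − (1)/41^5)^(-1) = 2449833118514487245037270279578697936523547754609244055/2459282078368399313476102819527391821460157994301915136.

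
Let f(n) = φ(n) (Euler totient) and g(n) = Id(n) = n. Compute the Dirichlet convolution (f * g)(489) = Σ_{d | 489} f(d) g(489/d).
(φ * Id)(489) = 1625

Divisors of 489: [1, 3, 163, 489]. For each d | 489:
  d = 1: φ(1) · Id(489/1) = 1 · 489 = 489
  d = 3: φ(3) · Id(489/3) = 2 · 163 = 326
  d = 163: φ(163) · Id(489/163) = 162 · 3 = 486
  d = 489: φ(489) · Id(489/489) = 324 · 1 = 324
Summing: (φ * Id)(489) = 489 + 326 + 486 + 324 = 1625.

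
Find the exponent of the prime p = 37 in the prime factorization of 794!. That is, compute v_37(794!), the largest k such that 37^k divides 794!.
v_37(794!) = 21

Legendre's formula: v_p(n!) = Σ_{k ≥ 1} ⌊n / p^k⌋. For p = 37, n = 794, the terms are:
  ⌊794/37^1⌋ = ⌊794/37⌋ = 21
(the next term ⌊794/37^2⌋ = 0, terminating the sum). Summing: v_37(794!) = 21 = 21.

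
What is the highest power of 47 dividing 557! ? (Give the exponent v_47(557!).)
v_47(557!) = 11

Legendre's formula: v_p(n!) = Σ_{k ≥ 1} ⌊n / p^k⌋. For p = 47, n = 557, the terms are:
  ⌊557/47^1⌋ = ⌊557/47⌋ = 11
(the next term ⌊557/47^2⌋ = 0, terminating the sum). Summing: v_47(557!) = 11 = 11.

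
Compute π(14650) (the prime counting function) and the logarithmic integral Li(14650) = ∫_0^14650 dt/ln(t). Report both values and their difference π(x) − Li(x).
π(14650) = 1715;  Li(14650) ≈ 1740.18;  π(x) − Li(x) ≈ -25.18.

Direct count of primes ≤ 14650 gives π(14650) = 1715. Numerical evaluation of the logarithmic integral gives Li(14650) ≈ 1740.18. The difference π(x) − Li(x) ≈ -25.18 is typically negative for small/moderate x (Li(x) overestimates), though Littlewood's theorem shows this sign changes infinitely often.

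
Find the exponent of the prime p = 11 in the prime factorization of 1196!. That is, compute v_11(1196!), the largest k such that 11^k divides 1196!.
v_11(1196!) = 117

Legendre's formula: v_p(n!) = Σ_{k ≥ 1} ⌊n / p^k⌋. For p = 11, n = 1196, the terms are:
  ⌊1196/11^1⌋ = ⌊1196/11⌋ = 108
  ⌊1196/11^2⌋ = ⌊1196/121⌋ = 9
(the next term ⌊1196/11^3⌋ = 0, terminating the sum). Summing: v_11(1196!) = 108 + 9 = 117.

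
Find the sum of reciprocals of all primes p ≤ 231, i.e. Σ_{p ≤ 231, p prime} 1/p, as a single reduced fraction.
Σ 1/p = 37527519788898476695193360507423991967783840502510585362878348092116031948860199524739442233/19078266889580195013601891820992757757219839668357012055907516904309700014933909014729740190

π(231) = 50, so the primes ≤ 231 are [2, 3, 5, 7, 11, 13, 17, 19, 23, 29, 31, 37, 41, 43, 47, 53, 59, 61, 67, 71, 73, 79, 83, 89, 97, 101, 103, 107, 109, 113, 127, 131, 137, 139, 149, 151, 157, 163, 167, 173, 179, 181, 191, 193, 197, 199, 211, 223, 227, 229]. Summing 1/p over these primes: 37527519788898476695193360507423991967783840502510585362878348092116031948860199524739442233/19078266889580195013601891820992757757219839668357012055907516904309700014933909014729740190 ≈ 1.9670. Mertens estimate ln ln(231) + 0.2615 ≈ 1.9557.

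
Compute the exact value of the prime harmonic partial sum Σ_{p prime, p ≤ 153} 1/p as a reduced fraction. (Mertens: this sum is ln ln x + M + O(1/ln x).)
Σ 1/p = 426559540131011718238816115585684956391671166781102121476137/225319534991831177328890236228992001350685163362356544091910

π(153) = 36, so the primes ≤ 153 are [2, 3, 5, 7, 11, 13, 17, 19, 23, 29, 31, 37, 41, 43, 47, 53, 59, 61, 67, 71, 73, 79, 83, 89, 97, 101, 103, 107, 109, 113, 127, 131, 137, 139, 149, 151]. Summing 1/p over these primes: 426559540131011718238816115585684956391671166781102121476137/225319534991831177328890236228992001350685163362356544091910 ≈ 1.8931. Mertens estimate ln ln(153) + 0.2615 ≈ 1.8770.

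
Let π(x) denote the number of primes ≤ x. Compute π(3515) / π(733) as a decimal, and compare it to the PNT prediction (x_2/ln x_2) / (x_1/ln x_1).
π(3515)/π(733) = 490/130 ≈ 3.7692;  PNT prediction ≈ 3.8746.

π(733) = 130 and π(3515) = 490, so π(3515)/π(733) ≈ 3.7692. The PNT-predicted ratio is (3515/ln(3515)) / (733/ln(733)) ≈ 3.8746. The two agree to within a few percent, as expected.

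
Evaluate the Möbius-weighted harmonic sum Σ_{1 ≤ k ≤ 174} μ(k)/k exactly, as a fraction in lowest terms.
Σ μ(k)/k = -291895861671370214401988773976597804369856804354890517841750669749/27764983964554203230141949225149376041830084932479143674493613998285

Values of μ(k) for 1 ≤ k ≤ 174: μ(1) = 1, μ(2) = -1, μ(3) = -1, μ(5) = -1, μ(6) = 1, μ(7) = -1, μ(10) = 1, μ(11) = -1, μ(13) = -1, μ(14) = 1, μ(15) = 1, μ(17) = -1, μ(19) = -1, μ(21) = 1, μ(22) = 1, μ(23) = -1, μ(26) = 1, μ(29) = -1, μ(30) = -1, μ(31) = -1, μ(33) = 1, μ(34) = 1, μ(35) = 1, μ(37) = -1, μ(38) = 1, μ(39) = 1, μ(41) = -1, μ(42) = -1, μ(43) = -1, μ(46) = 1, μ(47) = -1, μ(51) = 1, μ(53) = -1, μ(55) = 1, μ(57) = 1, μ(58) = 1, μ(59) = -1, μ(61) = -1, μ(62) = 1, μ(65) = 1, μ(66) = -1, μ(67) = -1, μ(69) = 1, μ(70) = -1, μ(71) = -1, μ(73) = -1, μ(74) = 1, μ(77) = 1, μ(78) = -1, μ(79) = -1, μ(82) = 1, μ(83) = -1, μ(85) = 1, μ(86) = 1, μ(87) = 1, μ(89) = -1, μ(91) = 1, μ(93) = 1, μ(94) = 1, μ(95) = 1, μ(97) = -1, μ(101) = -1, μ(102) = -1, μ(103) = -1, μ(105) = -1, μ(106) = 1, μ(107) = -1, μ(109) = -1, μ(110) = -1, μ(111) = 1, μ(113) = -1, μ(114) = -1, μ(115) = 1, μ(118) = 1, μ(119) = 1, μ(122) = 1, μ(123) = 1, μ(127) = -1, μ(129) = 1, μ(130) = -1, μ(131) = -1, μ(133) = 1, μ(134) = 1, μ(137) = -1, μ(138) = -1, μ(139) = -1, μ(141) = 1, μ(142) = 1, μ(143) = 1, μ(145) = 1, μ(146) = 1, μ(149) = -1, μ(151) = -1, μ(154) = -1, μ(155) = 1, μ(157) = -1, μ(158) = 1, μ(159) = 1, μ(161) = 1, μ(163) = -1, μ(165) = -1, μ(166) = 1, μ(167) = -1, μ(170) = -1, μ(173) = -1, μ(174) = -1, with μ = 0 on non-squarefree integers. Summing μ(k)/k for k where μ(k) ≠ 0 gives -291895861671370214401988773976597804369856804354890517841750669749/27764983964554203230141949225149376041830084932479143674493613998285 ≈ -0.0105. (PNT ⟺ this sum → 0 as n → ∞.)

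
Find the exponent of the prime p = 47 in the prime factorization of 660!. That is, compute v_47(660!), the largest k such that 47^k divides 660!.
v_47(660!) = 14

Legendre's formula: v_p(n!) = Σ_{k ≥ 1} ⌊n / p^k⌋. For p = 47, n = 660, the terms are:
  ⌊660/47^1⌋ = ⌊660/47⌋ = 14
(the next term ⌊660/47^2⌋ = 0, terminating the sum). Summing: v_47(660!) = 14 = 14.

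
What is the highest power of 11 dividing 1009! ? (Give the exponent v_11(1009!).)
v_11(1009!) = 99

Legendre's formula: v_p(n!) = Σ_{k ≥ 1} ⌊n / p^k⌋. For p = 11, n = 1009, the terms are:
  ⌊1009/11^1⌋ = ⌊1009/11⌋ = 91
  ⌊1009/11^2⌋ = ⌊1009/121⌋ = 8
(the next term ⌊1009/11^3⌋ = 0, terminating the sum). Summing: v_11(1009!) = 91 + 8 = 99.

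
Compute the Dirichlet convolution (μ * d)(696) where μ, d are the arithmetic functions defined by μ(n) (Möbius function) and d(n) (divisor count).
(μ * d)(696) = 1

Divisors of 696: [1, 2, 3, 4, 6, 8, 12, 24, 29, 58, 87, 116, 174, 232, 348, 696]. For each d | 696:
  d = 1: μ(1) · d(696/1) = 1 · 16 = 16
  d = 2: μ(2) · d(696/2) = -1 · 12 = -12
  d = 3: μ(3) · d(696/3) = -1 · 8 = -8
  d = 4: μ(4) · d(696/4) = 0 · 8 = 0
  d = 6: μ(6) · d(696/6) = 1 · 6 = 6
  d = 8: μ(8) · d(696/8) = 0 · 4 = 0
  d = 12: μ(12) · d(696/12) = 0 · 4 = 0
  d = 24: μ(24) · d(696/24) = 0 · 2 = 0
  d = 29: μ(29) · d(696/29) = -1 · 8 = -8
  d = 58: μ(58) · d(696/58) = 1 · 6 = 6
  d = 87: μ(87) · d(696/87) = 1 · 4 = 4
  d = 116: μ(116) · d(696/116) = 0 · 4 = 0
  d = 174: μ(174) · d(696/174) = -1 · 3 = -3
  d = 232: μ(232) · d(696/232) = 0 · 2 = 0
  d = 348: μ(348) · d(696/348) = 0 · 2 = 0
  d = 696: μ(696) · d(696/696) = 0 · 1 = 0
Summing: (μ * d)(696) = 16 + -12 + -8 + 0 + 6 + 0 + 0 + 0 + -8 + 6 + 4 + 0 + -3 + 0 + 0 + 0 = 1.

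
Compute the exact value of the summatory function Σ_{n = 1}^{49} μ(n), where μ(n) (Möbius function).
Σ_{n ≤ 49} μ(n) = -3

Compute μ(n) for each 1 ≤ n ≤ 49: μ(1) = 1, μ(2) = -1, μ(3) = -1, μ(4) = 0, μ(5) = -1, μ(6) = 1, μ(7) = -1, μ(8) = 0, μ(9) = 0, μ(10) = 1, μ(11) = -1, μ(12) = 0, μ(13) = -1, μ(14) = 1, μ(15) = 1, μ(16) = 0, μ(17) = -1, μ(18) = 0, μ(19) = -1, μ(20) = 0, μ(21) = 1, μ(22) = 1, μ(23) = -1, μ(24) = 0, μ(25) = 0, μ(26) = 1, μ(27) = 0, μ(28) = 0, μ(29) = -1, μ(30) = -1, μ(31) = -1, μ(32) = 0, μ(33) = 1, μ(34) = 1, μ(35) = 1, μ(36) = 0, μ(37) = -1, μ(38) = 1, μ(39) = 1, μ(40) = 0, μ(41) = -1, μ(42) = -1, μ(43) = -1, μ(44) = 0, μ(45) = 0, μ(46) = 1, μ(47) = -1, μ(48) = 0, μ(49) = 0. Summing all 49 values: -3. (Mertens function M(x) = Σ_{n ≤ x} μ(n); on average M(x) should be small (PNT ⟺ M(x) = o(x)).)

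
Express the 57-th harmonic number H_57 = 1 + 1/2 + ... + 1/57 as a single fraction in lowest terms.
H_57 = 253437484000080020709989/54749786241679275146400

Direct summation: H_57 = 1 + 1/2 + ... + 1/57. The least common denominator is lcm(1, ..., 57) = 164249358725037825439200; over this denominator the numerator is 164249358725037825439200 + 82124679362518912719600 + 54749786241679275146400 + 41062339681259456359800 + 32849871745007565087840 + 27374893120839637573200 + 23464194103576832205600 + 20531169840629728179900 + 18249928747226425048800 + 16424935872503782543920 + 14931759884094347767200 + 13687446560419818786600 + 12634566055772140418400 + 11732097051788416102800 + 10949957248335855029280 + 10265584920314864089950 + 9661726983825754437600 + 9124964373613212524400 + 8644703090791464496800 + 8212467936251891271960 + 7821398034525610735200 + 7465879942047173883600 + 7141276466305992410400 + 6843723280209909393300 + 6569974349001513017568 + 6317283027886070209200 + 6083309582408808349600 + 5866048525894208051400 + 5663770990518545704800 + 5474978624167927514640 + 5298366410485091143200 + 5132792460157432044975 + 4977253294698115922400 + 4830863491912877218800 + 4692838820715366441120 + 4562482186806606262200 + 4439171857433454741600 + 4322351545395732248400 + 4211522018590713472800 + 4106233968125945635980 + 4006081920122873791200 + 3910699017262805367600 + 3819752528489251754400 + 3732939971023586941800 + 3649985749445285009760 + 3570638233152996205200 + 3494667206915698413600 + 3421861640104954696650 + 3352027729082404600800 + 3284987174500756508784 + 3220575661275251479200 + 3158641513943035104600 + 3099044504245996706400 + 3041654791204404174800 + 2986351976818869553440 + 2933024262947104025700 + 2881567696930488165600 = 760312452000240062129967, so H_57 = 760312452000240062129967/164249358725037825439200; reducing by gcd(760312452000240062129967, 164249358725037825439200) = 3 gives 253437484000080020709989/54749786241679275146400 ≈ 4.62901. (The PNT-adjacent estimate ln(57) + γ ≈ 4.62027 matches within O(1/n).)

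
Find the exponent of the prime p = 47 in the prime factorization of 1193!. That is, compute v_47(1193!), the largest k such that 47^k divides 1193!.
v_47(1193!) = 25

Legendre's formula: v_p(n!) = Σ_{k ≥ 1} ⌊n / p^k⌋. For p = 47, n = 1193, the terms are:
  ⌊1193/47^1⌋ = ⌊1193/47⌋ = 25
(the next term ⌊1193/47^2⌋ = 0, terminating the sum). Summing: v_47(1193!) = 25 = 25.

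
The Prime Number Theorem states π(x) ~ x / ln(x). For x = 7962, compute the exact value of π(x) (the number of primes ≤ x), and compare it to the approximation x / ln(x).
π(7962) = 1005;  x/ln(x) ≈ 886.40;  relative error ≈ 11.80%.

Directly count primes up to 7962: π(7962) = 1005. The PNT approximation gives 7962/ln(7962) ≈ 7962/8.98244 ≈ 886.40. Relative error (π(x) − x/ln(x)) / π(x) ≈ 11.80%; the approximation is known to undercount slightly (Li(x) is a better estimate).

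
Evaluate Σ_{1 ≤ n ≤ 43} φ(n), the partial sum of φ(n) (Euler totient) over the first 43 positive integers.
Σ_{n ≤ 43} φ(n) = 584

Compute φ(n) for each 1 ≤ n ≤ 43: φ(1) = 1, φ(2) = 1, φ(3) = 2, φ(4) = 2, φ(5) = 4, φ(6) = 2, φ(7) = 6, φ(8) = 4, φ(9) = 6, φ(10) = 4, φ(11) = 10, φ(12) = 4, φ(13) = 12, φ(14) = 6, φ(15) = 8, φ(16) = 8, φ(17) = 16, φ(18) = 6, φ(19) = 18, φ(20) = 8, φ(21) = 12, φ(22) = 10, φ(23) = 22, φ(24) = 8, φ(25) = 20, φ(26) = 12, φ(27) = 18, φ(28) = 12, φ(29) = 28, φ(30) = 8, φ(31) = 30, φ(32) = 16, φ(33) = 20, φ(34) = 16, φ(35) = 24, φ(36) = 12, φ(37) = 36, φ(38) = 18, φ(39) = 24, φ(40) = 16, φ(41) = 40, φ(42) = 12, φ(43) = 42. Summing all 43 values: 584. (Average order: Σ_{n ≤ x} φ(n) ~ (3/π²) x². For x = 43, (3/π²)·43² ≈ 562.03.)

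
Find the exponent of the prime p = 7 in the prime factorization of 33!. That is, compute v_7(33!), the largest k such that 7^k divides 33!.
v_7(33!) = 4

Legendre's formula: v_p(n!) = Σ_{k ≥ 1} ⌊n / p^k⌋. For p = 7, n = 33, the terms are:
  ⌊33/7^1⌋ = ⌊33/7⌋ = 4
(the next term ⌊33/7^2⌋ = 0, terminating the sum). Summing: v_7(33!) = 4 = 4.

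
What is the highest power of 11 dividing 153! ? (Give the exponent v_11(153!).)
v_11(153!) = 14

Legendre's formula: v_p(n!) = Σ_{k ≥ 1} ⌊n / p^k⌋. For p = 11, n = 153, the terms are:
  ⌊153/11^1⌋ = ⌊153/11⌋ = 13
  ⌊153/11^2⌋ = ⌊153/121⌋ = 1
(the next term ⌊153/11^3⌋ = 0, terminating the sum). Summing: v_11(153!) = 13 + 1 = 14.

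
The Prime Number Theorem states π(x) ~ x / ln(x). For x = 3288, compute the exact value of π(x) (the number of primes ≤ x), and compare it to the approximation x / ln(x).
π(3288) = 462;  x/ln(x) ≈ 406.02;  relative error ≈ 12.12%.

Directly count primes up to 3288: π(3288) = 462. The PNT approximation gives 3288/ln(3288) ≈ 3288/8.09803 ≈ 406.02. Relative error (π(x) − x/ln(x)) / π(x) ≈ 12.12%; the approximation is known to undercount slightly (Li(x) is a better estimate).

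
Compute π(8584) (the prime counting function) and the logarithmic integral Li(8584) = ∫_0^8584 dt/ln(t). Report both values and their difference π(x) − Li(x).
π(8584) = 1069;  Li(8584) ≈ 1091.14;  π(x) − Li(x) ≈ -22.14.

Direct count of primes ≤ 8584 gives π(8584) = 1069. Numerical evaluation of the logarithmic integral gives Li(8584) ≈ 1091.14. The difference π(x) − Li(x) ≈ -22.14 is typically negative for small/moderate x (Li(x) overestimates), though Littlewood's theorem shows this sign changes infinitely often.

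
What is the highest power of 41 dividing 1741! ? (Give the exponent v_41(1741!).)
v_41(1741!) = 43

Legendre's formula: v_p(n!) = Σ_{k ≥ 1} ⌊n / p^k⌋. For p = 41, n = 1741, the terms are:
  ⌊1741/41^1⌋ = ⌊1741/41⌋ = 42
  ⌊1741/41^2⌋ = ⌊1741/1681⌋ = 1
(the next term ⌊1741/41^3⌋ = 0, terminating the sum). Summing: v_41(1741!) = 42 + 1 = 43.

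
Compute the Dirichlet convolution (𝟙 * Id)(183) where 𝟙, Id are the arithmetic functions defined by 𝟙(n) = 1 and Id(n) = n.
(𝟙 * Id)(183) = 248

Divisors of 183: [1, 3, 61, 183]. For each d | 183:
  d = 1: 𝟙(1) · Id(183/1) = 1 · 183 = 183
  d = 3: 𝟙(3) · Id(183/3) = 1 · 61 = 61
  d = 61: 𝟙(61) · Id(183/61) = 1 · 3 = 3
  d = 183: 𝟙(183) · Id(183/183) = 1 · 1 = 1
Summing: (𝟙 * Id)(183) = 183 + 61 + 3 + 1 = 248.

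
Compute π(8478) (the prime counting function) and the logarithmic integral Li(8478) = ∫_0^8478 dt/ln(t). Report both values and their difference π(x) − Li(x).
π(8478) = 1059;  Li(8478) ≈ 1079.43;  π(x) − Li(x) ≈ -20.43.

Direct count of primes ≤ 8478 gives π(8478) = 1059. Numerical evaluation of the logarithmic integral gives Li(8478) ≈ 1079.43. The difference π(x) − Li(x) ≈ -20.43 is typically negative for small/moderate x (Li(x) overestimates), though Littlewood's theorem shows this sign changes infinitely often.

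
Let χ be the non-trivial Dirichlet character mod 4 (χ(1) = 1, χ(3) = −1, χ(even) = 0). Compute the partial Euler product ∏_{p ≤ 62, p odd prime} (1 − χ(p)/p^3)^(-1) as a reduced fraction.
∏ = 126115667482028600084463789626710364805572778792731/130156894276470431285217911893722225289762827141120

The odd primes p ≤ 62 are [3, 5, 7, 11, 13, 17, 19, 23, 29, 31, 37, 41, 43, 47, 53, 59, 61]. For each, χ(p) = 1 if p ≡ 1 mod 4, χ(p) = −1 if p ≡ 3 mod 4. Taking (1 − χ(p)/p^3)^(-1) = p^3/(p^3 − χ(p)): (1 − (-1)/3^3)^(-1) · (1 − (1)/5^3)^(-1) · (1 − (-1)/7^3)^(-1) · (1 − (-1)/11^3)^(-1) · (1 − (1)/13^3)^(-1) · (1 − (1)/17^3)^(-1) · (1 − (-1)/19^3)^(-1) · (1 − (-1)/23^3)^(-1) · (1 − (1)/29^3)^(-1) · (1 − (-1)/31^3)^(-1) · (1 − (1)/37^3)^(-1) · (1 − (1)/41^3)^(-1) · (1 − (-1)/43^3)^(-1) · (1 − (-1)/47^3)^(-1) · (1 − (1)/53^3)^(-1) · (1 − (-1)/59^3)^(-1) · (1 − (1)/61^3)^(-1) = 126115667482028600084463789626710364805572778792731/130156894276470431285217911893722225289762827141120.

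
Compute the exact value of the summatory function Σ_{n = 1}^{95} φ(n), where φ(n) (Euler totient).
Σ_{n ≤ 95} φ(n) = 2774

Compute φ(n) for each 1 ≤ n ≤ 95: φ(1) = 1, φ(2) = 1, φ(3) = 2, φ(4) = 2, φ(5) = 4, φ(6) = 2, φ(7) = 6, φ(8) = 4, φ(9) = 6, φ(10) = 4, φ(11) = 10, φ(12) = 4, φ(13) = 12, φ(14) = 6, φ(15) = 8, φ(16) = 8, φ(17) = 16, φ(18) = 6, φ(19) = 18, φ(20) = 8, φ(21) = 12, φ(22) = 10, φ(23) = 22, φ(24) = 8, φ(25) = 20, φ(26) = 12, φ(27) = 18, φ(28) = 12, φ(29) = 28, φ(30) = 8, φ(31) = 30, φ(32) = 16, φ(33) = 20, φ(34) = 16, φ(35) = 24, φ(36) = 12, φ(37) = 36, φ(38) = 18, φ(39) = 24, φ(40) = 16, φ(41) = 40, φ(42) = 12, φ(43) = 42, φ(44) = 20, φ(45) = 24, φ(46) = 22, φ(47) = 46, φ(48) = 16, φ(49) = 42, φ(50) = 20, φ(51) = 32, φ(52) = 24, φ(53) = 52, φ(54) = 18, φ(55) = 40, φ(56) = 24, φ(57) = 36, φ(58) = 28, φ(59) = 58, φ(60) = 16, φ(61) = 60, φ(62) = 30, φ(63) = 36, φ(64) = 32, φ(65) = 48, φ(66) = 20, φ(67) = 66, φ(68) = 32, φ(69) = 44, φ(70) = 24, φ(71) = 70, φ(72) = 24, φ(73) = 72, φ(74) = 36, φ(75) = 40, φ(76) = 36, φ(77) = 60, φ(78) = 24, φ(79) = 78, φ(80) = 32, φ(81) = 54, φ(82) = 40, φ(83) = 82, φ(84) = 24, φ(85) = 64, φ(86) = 42, φ(87) = 56, φ(88) = 40, φ(89) = 88, φ(90) = 24, φ(91) = 72, φ(92) = 44, φ(93) = 60, φ(94) = 46, φ(95) = 72. Summing all 95 values: 2774. (Average order: Σ_{n ≤ x} φ(n) ~ (3/π²) x². For x = 95, (3/π²)·95² ≈ 2743.27.)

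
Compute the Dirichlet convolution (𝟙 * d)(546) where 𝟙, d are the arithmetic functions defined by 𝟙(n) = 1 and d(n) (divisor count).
(𝟙 * d)(546) = 81

Divisors of 546: [1, 2, 3, 6, 7, 13, 14, 21, 26, 39, 42, 78, 91, 182, 273, 546]. For each d | 546:
  d = 1: 𝟙(1) · d(546/1) = 1 · 16 = 16
  d = 2: 𝟙(2) · d(546/2) = 1 · 8 = 8
  d = 3: 𝟙(3) · d(546/3) = 1 · 8 = 8
  d = 6: 𝟙(6) · d(546/6) = 1 · 4 = 4
  d = 7: 𝟙(7) · d(546/7) = 1 · 8 = 8
  d = 13: 𝟙(13) · d(546/13) = 1 · 8 = 8
  d = 14: 𝟙(14) · d(546/14) = 1 · 4 = 4
  d = 21: 𝟙(21) · d(546/21) = 1 · 4 = 4
  d = 26: 𝟙(26) · d(546/26) = 1 · 4 = 4
  d = 39: 𝟙(39) · d(546/39) = 1 · 4 = 4
  d = 42: 𝟙(42) · d(546/42) = 1 · 2 = 2
  d = 78: 𝟙(78) · d(546/78) = 1 · 2 = 2
  d = 91: 𝟙(91) · d(546/91) = 1 · 4 = 4
  d = 182: 𝟙(182) · d(546/182) = 1 · 2 = 2
  d = 273: 𝟙(273) · d(546/273) = 1 · 2 = 2
  d = 546: 𝟙(546) · d(546/546) = 1 · 1 = 1
Summing: (𝟙 * d)(546) = 16 + 8 + 8 + 4 + 8 + 8 + 4 + 4 + 4 + 4 + 2 + 2 + 4 + 2 + 2 + 1 = 81.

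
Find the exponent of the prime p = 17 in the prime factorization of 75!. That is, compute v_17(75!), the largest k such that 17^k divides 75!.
v_17(75!) = 4

Legendre's formula: v_p(n!) = Σ_{k ≥ 1} ⌊n / p^k⌋. For p = 17, n = 75, the terms are:
  ⌊75/17^1⌋ = ⌊75/17⌋ = 4
(the next term ⌊75/17^2⌋ = 0, terminating the sum). Summing: v_17(75!) = 4 = 4.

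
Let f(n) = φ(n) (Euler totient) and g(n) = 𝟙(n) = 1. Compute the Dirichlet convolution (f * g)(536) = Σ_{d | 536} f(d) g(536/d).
(φ * 𝟙)(536) = 536

Divisors of 536: [1, 2, 4, 8, 67, 134, 268, 536]. For each d | 536:
  d = 1: φ(1) · 𝟙(536/1) = 1 · 1 = 1
  d = 2: φ(2) · 𝟙(536/2) = 1 · 1 = 1
  d = 4: φ(4) · 𝟙(536/4) = 2 · 1 = 2
  d = 8: φ(8) · 𝟙(536/8) = 4 · 1 = 4
  d = 67: φ(67) · 𝟙(536/67) = 66 · 1 = 66
  d = 134: φ(134) · 𝟙(536/134) = 66 · 1 = 66
  d = 268: φ(268) · 𝟙(536/268) = 132 · 1 = 132
  d = 536: φ(536) · 𝟙(536/536) = 264 · 1 = 264
Summing: (φ * 𝟙)(536) = 1 + 1 + 2 + 4 + 66 + 66 + 132 + 264 = 536.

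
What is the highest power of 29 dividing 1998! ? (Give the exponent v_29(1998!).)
v_29(1998!) = 70

Legendre's formula: v_p(n!) = Σ_{k ≥ 1} ⌊n / p^k⌋. For p = 29, n = 1998, the terms are:
  ⌊1998/29^1⌋ = ⌊1998/29⌋ = 68
  ⌊1998/29^2⌋ = ⌊1998/841⌋ = 2
(the next term ⌊1998/29^3⌋ = 0, terminating the sum). Summing: v_29(1998!) = 68 + 2 = 70.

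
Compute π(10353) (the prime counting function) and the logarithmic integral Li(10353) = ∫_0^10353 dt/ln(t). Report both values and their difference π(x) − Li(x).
π(10353) = 1270;  Li(10353) ≈ 1284.39;  π(x) − Li(x) ≈ -14.39.

Direct count of primes ≤ 10353 gives π(10353) = 1270. Numerical evaluation of the logarithmic integral gives Li(10353) ≈ 1284.39. The difference π(x) − Li(x) ≈ -14.39 is typically negative for small/moderate x (Li(x) overestimates), though Littlewood's theorem shows this sign changes infinitely often.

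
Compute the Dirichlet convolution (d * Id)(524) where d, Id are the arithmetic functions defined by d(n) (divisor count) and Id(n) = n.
(d * Id)(524) = 1463

Divisors of 524: [1, 2, 4, 131, 262, 524]. For each d | 524:
  d = 1: d(1) · Id(524/1) = 1 · 524 = 524
  d = 2: d(2) · Id(524/2) = 2 · 262 = 524
  d = 4: d(4) · Id(524/4) = 3 · 131 = 393
  d = 131: d(131) · Id(524/131) = 2 · 4 = 8
  d = 262: d(262) · Id(524/262) = 4 · 2 = 8
  d = 524: d(524) · Id(524/524) = 6 · 1 = 6
Summing: (d * Id)(524) = 524 + 524 + 393 + 8 + 8 + 6 = 1463.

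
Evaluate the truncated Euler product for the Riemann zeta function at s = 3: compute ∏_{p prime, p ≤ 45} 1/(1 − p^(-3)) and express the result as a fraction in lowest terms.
∏ = 11622300127850926153432227486340003/9669167824002218213355442162630656

The primes p ≤ 45 are [2, 3, 5, 7, 11, 13, 17, 19, 23, 29, 31, 37, 41, 43]. For each prime, (1 − 1/p^3)^(-1) = p^3 / (p^3 − 1). The product is (1 − 1/2^3)^(-1), (1 − 1/3^3)^(-1), (1 − 1/5^3)^(-1), (1 − 1/7^3)^(-1), (1 − 1/11^3)^(-1), (1 − 1/13^3)^(-1), (1 − 1/17^3)^(-1), (1 − 1/19^3)^(-1), (1 − 1/23^3)^(-1), (1 − 1/29^3)^(-1), (1 − 1/31^3)^(-1), (1 − 1/37^3)^(-1), (1 − 1/41^3)^(-1), (1 − 1/43^3)^(-1) = ∏ p^3 / (p^3 − 1) = 11622300127850926153432227486340003/9669167824002218213355442162630656.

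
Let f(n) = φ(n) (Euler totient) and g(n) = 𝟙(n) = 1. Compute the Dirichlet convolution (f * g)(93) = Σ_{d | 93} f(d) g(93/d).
(φ * 𝟙)(93) = 93

Divisors of 93: [1, 3, 31, 93]. For each d | 93:
  d = 1: φ(1) · 𝟙(93/1) = 1 · 1 = 1
  d = 3: φ(3) · 𝟙(93/3) = 2 · 1 = 2
  d = 31: φ(31) · 𝟙(93/31) = 30 · 1 = 30
  d = 93: φ(93) · 𝟙(93/93) = 60 · 1 = 60
Summing: (φ * 𝟙)(93) = 1 + 2 + 30 + 60 = 93.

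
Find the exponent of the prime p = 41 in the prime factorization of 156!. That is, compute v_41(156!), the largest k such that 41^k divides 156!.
v_41(156!) = 3

Legendre's formula: v_p(n!) = Σ_{k ≥ 1} ⌊n / p^k⌋. For p = 41, n = 156, the terms are:
  ⌊156/41^1⌋ = ⌊156/41⌋ = 3
(the next term ⌊156/41^2⌋ = 0, terminating the sum). Summing: v_41(156!) = 3 = 3.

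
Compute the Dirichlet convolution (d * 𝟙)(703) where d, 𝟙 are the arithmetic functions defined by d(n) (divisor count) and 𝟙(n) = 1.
(d * 𝟙)(703) = 9

Divisors of 703: [1, 19, 37, 703]. For each d | 703:
  d = 1: d(1) · 𝟙(703/1) = 1 · 1 = 1
  d = 19: d(19) · 𝟙(703/19) = 2 · 1 = 2
  d = 37: d(37) · 𝟙(703/37) = 2 · 1 = 2
  d = 703: d(703) · 𝟙(703/703) = 4 · 1 = 4
Summing: (d * 𝟙)(703) = 1 + 2 + 2 + 4 = 9.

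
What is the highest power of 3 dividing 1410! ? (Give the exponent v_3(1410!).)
v_3(1410!) = 701

Legendre's formula: v_p(n!) = Σ_{k ≥ 1} ⌊n / p^k⌋. For p = 3, n = 1410, the terms are:
  ⌊1410/3^1⌋ = ⌊1410/3⌋ = 470
  ⌊1410/3^2⌋ = ⌊1410/9⌋ = 156
  ⌊1410/3^3⌋ = ⌊1410/27⌋ = 52
  ⌊1410/3^4⌋ = ⌊1410/81⌋ = 17
  ⌊1410/3^5⌋ = ⌊1410/243⌋ = 5
  ⌊1410/3^6⌋ = ⌊1410/729⌋ = 1
(the next term ⌊1410/3^7⌋ = 0, terminating the sum). Summing: v_3(1410!) = 470 + 156 + 52 + 17 + 5 + 1 = 701.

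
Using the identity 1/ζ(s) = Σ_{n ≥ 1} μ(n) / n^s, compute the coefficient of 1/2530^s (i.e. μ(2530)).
μ(2530) = 1

Factor n = 2530 = 2 · 5 · 11 · 23. μ(n) = 0 if any exponent ≥ 2 (not squarefree); otherwise μ(n) = (−1)^{ω(n)} where ω(n) is the number of distinct prime factors. Applying: μ(2530) = 1.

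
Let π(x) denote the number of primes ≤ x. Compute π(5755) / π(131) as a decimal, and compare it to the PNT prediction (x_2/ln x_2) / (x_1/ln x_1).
π(5755)/π(131) = 757/32 ≈ 23.6562;  PNT prediction ≈ 24.7376.

π(131) = 32 and π(5755) = 757, so π(5755)/π(131) ≈ 23.6562. The PNT-predicted ratio is (5755/ln(5755)) / (131/ln(131)) ≈ 24.7376. The two agree to within a few percent, as expected.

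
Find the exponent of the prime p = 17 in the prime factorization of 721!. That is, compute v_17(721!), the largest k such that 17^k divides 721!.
v_17(721!) = 44

Legendre's formula: v_p(n!) = Σ_{k ≥ 1} ⌊n / p^k⌋. For p = 17, n = 721, the terms are:
  ⌊721/17^1⌋ = ⌊721/17⌋ = 42
  ⌊721/17^2⌋ = ⌊721/289⌋ = 2
(the next term ⌊721/17^3⌋ = 0, terminating the sum). Summing: v_17(721!) = 42 + 2 = 44.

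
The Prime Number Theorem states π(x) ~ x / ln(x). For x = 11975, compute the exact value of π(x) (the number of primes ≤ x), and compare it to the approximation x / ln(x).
π(11975) = 1436;  x/ln(x) ≈ 1275.21;  relative error ≈ 11.20%.

Directly count primes up to 11975: π(11975) = 1436. The PNT approximation gives 11975/ln(11975) ≈ 11975/9.39058 ≈ 1275.21. Relative error (π(x) − x/ln(x)) / π(x) ≈ 11.20%; the approximation is known to undercount slightly (Li(x) is a better estimate).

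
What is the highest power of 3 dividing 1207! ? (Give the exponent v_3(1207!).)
v_3(1207!) = 599

Legendre's formula: v_p(n!) = Σ_{k ≥ 1} ⌊n / p^k⌋. For p = 3, n = 1207, the terms are:
  ⌊1207/3^1⌋ = ⌊1207/3⌋ = 402
  ⌊1207/3^2⌋ = ⌊1207/9⌋ = 134
  ⌊1207/3^3⌋ = ⌊1207/27⌋ = 44
  ⌊1207/3^4⌋ = ⌊1207/81⌋ = 14
  ⌊1207/3^5⌋ = ⌊1207/243⌋ = 4
  ⌊1207/3^6⌋ = ⌊1207/729⌋ = 1
(the next term ⌊1207/3^7⌋ = 0, terminating the sum). Summing: v_3(1207!) = 402 + 134 + 44 + 14 + 4 + 1 = 599.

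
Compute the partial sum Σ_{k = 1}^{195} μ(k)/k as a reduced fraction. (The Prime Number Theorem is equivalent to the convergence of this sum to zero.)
Σ μ(k)/k = -43277238338814707352435871087729404219364080007991120795068950289487278357/2094340804123062964635950016266159511607730554966537454865305011530672742866

Values of μ(k) for 1 ≤ k ≤ 195: μ(1) = 1, μ(2) = -1, μ(3) = -1, μ(5) = -1, μ(6) = 1, μ(7) = -1, μ(10) = 1, μ(11) = -1, μ(13) = -1, μ(14) = 1, μ(15) = 1, μ(17) = -1, μ(19) = -1, μ(21) = 1, μ(22) = 1, μ(23) = -1, μ(26) = 1, μ(29) = -1, μ(30) = -1, μ(31) = -1, μ(33) = 1, μ(34) = 1, μ(35) = 1, μ(37) = -1, μ(38) = 1, μ(39) = 1, μ(41) = -1, μ(42) = -1, μ(43) = -1, μ(46) = 1, μ(47) = -1, μ(51) = 1, μ(53) = -1, μ(55) = 1, μ(57) = 1, μ(58) = 1, μ(59) = -1, μ(61) = -1, μ(62) = 1, μ(65) = 1, μ(66) = -1, μ(67) = -1, μ(69) = 1, μ(70) = -1, μ(71) = -1, μ(73) = -1, μ(74) = 1, μ(77) = 1, μ(78) = -1, μ(79) = -1, μ(82) = 1, μ(83) = -1, μ(85) = 1, μ(86) = 1, μ(87) = 1, μ(89) = -1, μ(91) = 1, μ(93) = 1, μ(94) = 1, μ(95) = 1, μ(97) = -1, μ(101) = -1, μ(102) = -1, μ(103) = -1, μ(105) = -1, μ(106) = 1, μ(107) = -1, μ(109) = -1, μ(110) = -1, μ(111) = 1, μ(113) = -1, μ(114) = -1, μ(115) = 1, μ(118) = 1, μ(119) = 1, μ(122) = 1, μ(123) = 1, μ(127) = -1, μ(129) = 1, μ(130) = -1, μ(131) = -1, μ(133) = 1, μ(134) = 1, μ(137) = -1, μ(138) = -1, μ(139) = -1, μ(141) = 1, μ(142) = 1, μ(143) = 1, μ(145) = 1, μ(146) = 1, μ(149) = -1, μ(151) = -1, μ(154) = -1, μ(155) = 1, μ(157) = -1, μ(158) = 1, μ(159) = 1, μ(161) = 1, μ(163) = -1, μ(165) = -1, μ(166) = 1, μ(167) = -1, μ(170) = -1, μ(173) = -1, μ(174) = -1, μ(177) = 1, μ(178) = 1, μ(179) = -1, μ(181) = -1, μ(182) = -1, μ(183) = 1, μ(185) = 1, μ(186) = -1, μ(187) = 1, μ(190) = -1, μ(191) = -1, μ(193) = -1, μ(194) = 1, μ(195) = -1, with μ = 0 on non-squarefree integers. Summing μ(k)/k for k where μ(k) ≠ 0 gives -43277238338814707352435871087729404219364080007991120795068950289487278357/2094340804123062964635950016266159511607730554966537454865305011530672742866 ≈ -0.0207. (PNT ⟺ this sum → 0 as n → ∞.)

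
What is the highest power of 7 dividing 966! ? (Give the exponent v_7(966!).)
v_7(966!) = 159

Legendre's formula: v_p(n!) = Σ_{k ≥ 1} ⌊n / p^k⌋. For p = 7, n = 966, the terms are:
  ⌊966/7^1⌋ = ⌊966/7⌋ = 138
  ⌊966/7^2⌋ = ⌊966/49⌋ = 19
  ⌊966/7^3⌋ = ⌊966/343⌋ = 2
(the next term ⌊966/7^4⌋ = 0, terminating the sum). Summing: v_7(966!) = 138 + 19 + 2 = 159.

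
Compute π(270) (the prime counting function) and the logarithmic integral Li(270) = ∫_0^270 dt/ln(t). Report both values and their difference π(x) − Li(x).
π(270) = 57;  Li(270) ≈ 63.03;  π(x) − Li(x) ≈ -6.03.

Direct count of primes ≤ 270 gives π(270) = 57. Numerical evaluation of the logarithmic integral gives Li(270) ≈ 63.03. The difference π(x) − Li(x) ≈ -6.03 is typically negative for small/moderate x (Li(x) overestimates), though Littlewood's theorem shows this sign changes infinitely often.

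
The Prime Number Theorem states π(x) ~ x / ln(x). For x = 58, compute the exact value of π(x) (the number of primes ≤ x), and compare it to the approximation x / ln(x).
π(58) = 16;  x/ln(x) ≈ 14.28;  relative error ≈ 10.72%.

Directly count primes up to 58: π(58) = 16. The PNT approximation gives 58/ln(58) ≈ 58/4.06044 ≈ 14.28. Relative error (π(x) − x/ln(x)) / π(x) ≈ 10.72%; the approximation is known to undercount slightly (Li(x) is a better estimate).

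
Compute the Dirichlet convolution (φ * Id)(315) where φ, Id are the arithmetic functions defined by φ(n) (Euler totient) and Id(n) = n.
(φ * Id)(315) = 2457

Divisors of 315: [1, 3, 5, 7, 9, 15, 21, 35, 45, 63, 105, 315]. For each d | 315:
  d = 1: φ(1) · Id(315/1) = 1 · 315 = 315
  d = 3: φ(3) · Id(315/3) = 2 · 105 = 210
  d = 5: φ(5) · Id(315/5) = 4 · 63 = 252
  d = 7: φ(7) · Id(315/7) = 6 · 45 = 270
  d = 9: φ(9) · Id(315/9) = 6 · 35 = 210
  d = 15: φ(15) · Id(315/15) = 8 · 21 = 168
  d = 21: φ(21) · Id(315/21) = 12 · 15 = 180
  d = 35: φ(35) · Id(315/35) = 24 · 9 = 216
  d = 45: φ(45) · Id(315/45) = 24 · 7 = 168
  d = 63: φ(63) · Id(315/63) = 36 · 5 = 180
  d = 105: φ(105) · Id(315/105) = 48 · 3 = 144
  d = 315: φ(315) · Id(315/315) = 144 · 1 = 144
Summing: (φ * Id)(315) = 315 + 210 + 252 + 270 + 210 + 168 + 180 + 216 + 168 + 180 + 144 + 144 = 2457.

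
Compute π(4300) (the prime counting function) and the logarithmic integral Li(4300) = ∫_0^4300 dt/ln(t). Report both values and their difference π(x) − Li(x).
π(4300) = 590;  Li(4300) ≈ 601.38;  π(x) − Li(x) ≈ -11.38.

Direct count of primes ≤ 4300 gives π(4300) = 590. Numerical evaluation of the logarithmic integral gives Li(4300) ≈ 601.38. The difference π(x) − Li(x) ≈ -11.38 is typically negative for small/moderate x (Li(x) overestimates), though Littlewood's theorem shows this sign changes infinitely often.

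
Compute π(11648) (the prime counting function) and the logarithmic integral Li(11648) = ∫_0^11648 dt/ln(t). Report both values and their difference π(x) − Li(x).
π(11648) = 1399;  Li(11648) ≈ 1423.56;  π(x) − Li(x) ≈ -24.56.

Direct count of primes ≤ 11648 gives π(11648) = 1399. Numerical evaluation of the logarithmic integral gives Li(11648) ≈ 1423.56. The difference π(x) − Li(x) ≈ -24.56 is typically negative for small/moderate x (Li(x) overestimates), though Littlewood's theorem shows this sign changes infinitely often.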